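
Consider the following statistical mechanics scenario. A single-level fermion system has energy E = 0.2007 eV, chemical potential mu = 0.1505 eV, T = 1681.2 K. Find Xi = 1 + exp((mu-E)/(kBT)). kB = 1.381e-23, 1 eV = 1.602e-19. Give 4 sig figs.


Step 1: (mu - E) = 0.1505 - 0.2007 = -0.0502 eV
Step 2: x = (mu-E)*eV/(kB*T) = -0.0502*1.602e-19/(1.381e-23*1681.2) = -0.3464
Step 3: exp(x) = 0.7072
Step 4: Xi = 1 + 0.7072 = 1.707

1.707


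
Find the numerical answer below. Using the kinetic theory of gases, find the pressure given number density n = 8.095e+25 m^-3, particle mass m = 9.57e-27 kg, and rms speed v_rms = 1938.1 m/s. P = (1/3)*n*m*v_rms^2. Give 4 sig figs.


Step 1: v_rms^2 = 1938.1^2 = 3.756e+06
Step 2: n*m = 8.095e+25*9.57e-27 = 0.7747
Step 3: P = (1/3)*0.7747*3.756e+06 = 9.7e+05 Pa

9.7e+05


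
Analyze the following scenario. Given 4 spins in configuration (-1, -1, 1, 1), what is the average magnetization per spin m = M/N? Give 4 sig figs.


Step 1: Count up spins (+1): 2, down spins (-1): 2
Step 2: Total magnetization M = 2 - 2 = 0
Step 3: m = M/N = 0/4 = 0

0


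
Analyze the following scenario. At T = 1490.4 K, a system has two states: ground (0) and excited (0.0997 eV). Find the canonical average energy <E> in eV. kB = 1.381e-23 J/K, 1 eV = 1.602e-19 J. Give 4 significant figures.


Step 1: beta*E = 0.0997*1.602e-19/(1.381e-23*1490.4) = 0.776
Step 2: exp(-beta*E) = 0.4602
Step 3: <E> = 0.0997*0.4602/(1+0.4602) = 0.03142 eV

0.03142


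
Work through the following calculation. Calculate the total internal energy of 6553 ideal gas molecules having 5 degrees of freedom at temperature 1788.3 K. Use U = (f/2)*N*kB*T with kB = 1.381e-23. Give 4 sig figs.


Step 1: f/2 = 5/2 = 2.5
Step 2: N*kB*T = 6553*1.381e-23*1788.3 = 1.618e-16
Step 3: U = 2.5 * 1.618e-16 = 4.046e-16 J

4.046e-16


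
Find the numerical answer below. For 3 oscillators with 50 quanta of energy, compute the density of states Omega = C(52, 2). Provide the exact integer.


Step 1: Use binomial coefficient C(52, 2)
Step 2: Numerator = 52! / 50!
Step 3: Denominator = 2!
Step 4: Omega = 1326

1326


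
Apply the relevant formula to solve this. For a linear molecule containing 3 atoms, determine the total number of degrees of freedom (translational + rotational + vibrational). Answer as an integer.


Step 1: Translational DOF = 3
Step 2: Rotational DOF (linear) = 2
Step 3: Vibrational DOF = 3*3 - 5 = 4
Step 4: Total = 3 + 2 + 4 = 9

9


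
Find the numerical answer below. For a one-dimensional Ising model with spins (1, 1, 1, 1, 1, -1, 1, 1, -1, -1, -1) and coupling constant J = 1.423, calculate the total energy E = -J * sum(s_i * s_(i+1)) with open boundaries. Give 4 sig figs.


Step 1: Nearest-neighbor products: 1, 1, 1, 1, -1, -1, 1, -1, 1, 1
Step 2: Sum of products = 4
Step 3: E = -1.423 * 4 = -5.692

-5.692


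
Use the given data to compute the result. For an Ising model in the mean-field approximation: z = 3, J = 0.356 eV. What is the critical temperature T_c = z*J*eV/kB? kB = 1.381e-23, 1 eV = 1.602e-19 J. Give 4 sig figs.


Step 1: z*J = 3*0.356 = 1.068 eV
Step 2: Convert to Joules: 1.068*1.602e-19 = 1.711e-19 J
Step 3: T_c = 1.711e-19 / 1.381e-23 = 1.239e+04 K

1.239e+04


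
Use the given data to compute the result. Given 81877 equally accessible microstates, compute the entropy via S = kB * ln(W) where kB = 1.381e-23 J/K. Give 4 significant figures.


Step 1: ln(W) = ln(81877) = 11.31
Step 2: S = kB * ln(W) = 1.381e-23 * 11.31
Step 3: S = 1.562e-22 J/K

1.562e-22


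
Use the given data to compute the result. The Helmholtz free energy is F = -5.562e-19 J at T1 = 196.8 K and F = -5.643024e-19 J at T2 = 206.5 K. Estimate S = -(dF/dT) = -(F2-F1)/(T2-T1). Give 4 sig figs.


Step 1: dF = F2 - F1 = -5.643024e-19 - (-5.562e-19) = -8.1024e-21 J
Step 2: dT = T2 - T1 = 206.5 - 196.8 = 9.7 K
Step 3: S = -dF/dT = -(-8.1024e-21)/9.7 = 8.353e-22 J/K

8.353e-22


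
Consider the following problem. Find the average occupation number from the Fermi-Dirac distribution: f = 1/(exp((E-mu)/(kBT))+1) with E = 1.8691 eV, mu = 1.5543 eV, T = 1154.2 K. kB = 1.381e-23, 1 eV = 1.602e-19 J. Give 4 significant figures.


Step 1: (E - mu) = 1.8691 - 1.5543 = 0.3148 eV
Step 2: Convert: (E-mu)*eV = 5.043e-20 J
Step 3: x = (E-mu)*eV/(kB*T) = 3.164
Step 4: f = 1/(exp(3.164)+1) = 0.04055

0.04055


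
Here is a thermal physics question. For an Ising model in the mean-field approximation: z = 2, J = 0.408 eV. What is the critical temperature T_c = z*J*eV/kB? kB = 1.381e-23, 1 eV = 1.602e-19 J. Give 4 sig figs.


Step 1: z*J = 2*0.408 = 0.816 eV
Step 2: Convert to Joules: 0.816*1.602e-19 = 1.307e-19 J
Step 3: T_c = 1.307e-19 / 1.381e-23 = 9466 K

9466


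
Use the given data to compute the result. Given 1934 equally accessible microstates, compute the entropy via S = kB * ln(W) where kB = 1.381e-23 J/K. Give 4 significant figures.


Step 1: ln(W) = ln(1934) = 7.567
Step 2: S = kB * ln(W) = 1.381e-23 * 7.567
Step 3: S = 1.045e-22 J/K

1.045e-22


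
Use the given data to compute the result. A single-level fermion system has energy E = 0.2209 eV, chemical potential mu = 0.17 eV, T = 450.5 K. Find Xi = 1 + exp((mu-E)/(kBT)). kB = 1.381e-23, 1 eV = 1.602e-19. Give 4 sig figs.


Step 1: (mu - E) = 0.17 - 0.2209 = -0.0509 eV
Step 2: x = (mu-E)*eV/(kB*T) = -0.0509*1.602e-19/(1.381e-23*450.5) = -1.311
Step 3: exp(x) = 0.2696
Step 4: Xi = 1 + 0.2696 = 1.27

1.27


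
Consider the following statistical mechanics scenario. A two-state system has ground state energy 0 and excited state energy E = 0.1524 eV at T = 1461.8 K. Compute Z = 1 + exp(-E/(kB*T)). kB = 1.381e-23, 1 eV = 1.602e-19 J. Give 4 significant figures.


Step 1: Compute beta*E = E*eV/(kB*T) = 0.1524*1.602e-19/(1.381e-23*1461.8) = 1.209
Step 2: exp(-beta*E) = exp(-1.209) = 0.2984
Step 3: Z = 1 + 0.2984 = 1.298

1.298


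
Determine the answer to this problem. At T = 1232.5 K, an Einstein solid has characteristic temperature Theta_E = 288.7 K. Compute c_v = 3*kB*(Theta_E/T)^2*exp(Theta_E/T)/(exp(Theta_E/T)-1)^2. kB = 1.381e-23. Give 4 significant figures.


Step 1: x = Theta_E/T = 288.7/1232.5 = 0.2342
Step 2: x^2 = 0.05487
Step 3: exp(x) = 1.264
Step 4: c_v = 3*1.381e-23*0.05487*1.264/(1.264-1)^2 = 4.124e-23

4.124e-23


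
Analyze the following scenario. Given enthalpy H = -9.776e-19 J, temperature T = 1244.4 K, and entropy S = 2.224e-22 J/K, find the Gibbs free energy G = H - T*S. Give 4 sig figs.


Step 1: T*S = 1244.4 * 2.224e-22 = 2.768e-19 J
Step 2: G = H - T*S = -9.776e-19 - 2.768e-19
Step 3: G = -1.254e-18 J

-1.254e-18


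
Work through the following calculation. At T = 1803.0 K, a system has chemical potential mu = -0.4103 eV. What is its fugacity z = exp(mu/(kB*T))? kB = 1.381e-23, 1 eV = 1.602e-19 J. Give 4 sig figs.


Step 1: Convert mu to Joules: -0.4103*1.602e-19 = -6.573e-20 J
Step 2: kB*T = 1.381e-23*1803.0 = 2.49e-20 J
Step 3: mu/(kB*T) = -2.64
Step 4: z = exp(-2.64) = 0.07137

0.07137


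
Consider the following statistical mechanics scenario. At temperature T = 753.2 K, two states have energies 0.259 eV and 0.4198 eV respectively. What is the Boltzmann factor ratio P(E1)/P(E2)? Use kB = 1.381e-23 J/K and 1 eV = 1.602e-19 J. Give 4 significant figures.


Step 1: Compute energy difference dE = E1 - E2 = 0.259 - 0.4198 = -0.1608 eV
Step 2: Convert to Joules: dE_J = -0.1608 * 1.602e-19 = -2.576e-20 J
Step 3: Compute exponent = -dE_J / (kB * T) = -(-2.576e-20) / (1.381e-23 * 753.2) = 2.477
Step 4: P(E1)/P(E2) = exp(2.477) = 11.9

11.9


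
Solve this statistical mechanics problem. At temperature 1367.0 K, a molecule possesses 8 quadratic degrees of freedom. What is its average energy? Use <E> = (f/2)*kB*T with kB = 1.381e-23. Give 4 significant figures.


Step 1: f/2 = 8/2 = 4
Step 2: kB*T = 1.381e-23 * 1367.0 = 1.888e-20
Step 3: <E> = 4 * 1.888e-20 = 7.551e-20 J

7.551e-20


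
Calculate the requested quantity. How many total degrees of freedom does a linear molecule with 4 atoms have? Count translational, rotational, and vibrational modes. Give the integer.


Step 1: Translational DOF = 3
Step 2: Rotational DOF (linear) = 2
Step 3: Vibrational DOF = 3*4 - 5 = 7
Step 4: Total = 3 + 2 + 7 = 12

12


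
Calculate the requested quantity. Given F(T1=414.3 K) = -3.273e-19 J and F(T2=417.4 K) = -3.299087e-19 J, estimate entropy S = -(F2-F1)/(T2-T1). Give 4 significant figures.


Step 1: dF = F2 - F1 = -3.299087e-19 - (-3.273e-19) = -2.6087e-21 J
Step 2: dT = T2 - T1 = 417.4 - 414.3 = 3.1 K
Step 3: S = -dF/dT = -(-2.6087e-21)/3.1 = 8.415e-22 J/K

8.415e-22


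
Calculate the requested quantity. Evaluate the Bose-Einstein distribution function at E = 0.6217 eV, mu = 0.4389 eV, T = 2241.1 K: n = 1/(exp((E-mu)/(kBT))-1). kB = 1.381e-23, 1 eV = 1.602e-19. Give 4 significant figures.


Step 1: (E - mu) = 0.1828 eV
Step 2: x = (E-mu)*eV/(kB*T) = 0.1828*1.602e-19/(1.381e-23*2241.1) = 0.9462
Step 3: exp(x) = 2.576
Step 4: n = 1/(exp(x)-1) = 0.6346

0.6346


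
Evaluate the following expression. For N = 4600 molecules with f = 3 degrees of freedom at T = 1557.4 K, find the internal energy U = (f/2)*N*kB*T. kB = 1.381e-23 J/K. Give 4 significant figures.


Step 1: f/2 = 3/2 = 1.5
Step 2: N*kB*T = 4600*1.381e-23*1557.4 = 9.894e-17
Step 3: U = 1.5 * 9.894e-17 = 1.484e-16 J

1.484e-16


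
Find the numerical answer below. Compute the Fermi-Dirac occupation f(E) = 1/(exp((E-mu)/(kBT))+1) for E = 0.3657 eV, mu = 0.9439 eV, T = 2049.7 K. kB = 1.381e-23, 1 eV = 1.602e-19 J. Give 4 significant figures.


Step 1: (E - mu) = 0.3657 - 0.9439 = -0.5782 eV
Step 2: Convert: (E-mu)*eV = -9.263e-20 J
Step 3: x = (E-mu)*eV/(kB*T) = -3.272
Step 4: f = 1/(exp(-3.272)+1) = 0.9635

0.9635


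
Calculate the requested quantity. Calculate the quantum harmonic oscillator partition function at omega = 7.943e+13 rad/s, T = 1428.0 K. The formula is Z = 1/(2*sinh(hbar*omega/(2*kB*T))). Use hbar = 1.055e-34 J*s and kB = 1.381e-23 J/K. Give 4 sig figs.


Step 1: Compute x = hbar*omega/(kB*T) = 1.055e-34*7.943e+13/(1.381e-23*1428.0) = 0.4249
Step 2: x/2 = 0.2125
Step 3: sinh(x/2) = 0.2141
Step 4: Z = 1/(2*0.2141) = 2.336

2.336


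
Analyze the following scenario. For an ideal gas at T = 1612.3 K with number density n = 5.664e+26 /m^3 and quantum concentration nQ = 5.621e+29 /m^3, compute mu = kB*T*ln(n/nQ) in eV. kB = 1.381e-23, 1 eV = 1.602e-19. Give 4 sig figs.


Step 1: n/nQ = 5.664e+26/5.621e+29 = 0.001008
Step 2: ln(n/nQ) = -6.9
Step 3: mu = kB*T*ln(n/nQ) = 2.227e-20*-6.9 = -1.536e-19 J
Step 4: Convert to eV: -1.536e-19/1.602e-19 = -0.959 eV

-0.959


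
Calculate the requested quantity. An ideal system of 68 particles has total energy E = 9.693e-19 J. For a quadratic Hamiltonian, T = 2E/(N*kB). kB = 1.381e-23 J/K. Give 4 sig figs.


Step 1: Numerator = 2*E = 2*9.693e-19 = 1.939e-18 J
Step 2: Denominator = N*kB = 68*1.381e-23 = 9.391e-22
Step 3: T = 1.939e-18 / 9.391e-22 = 2064 K

2064


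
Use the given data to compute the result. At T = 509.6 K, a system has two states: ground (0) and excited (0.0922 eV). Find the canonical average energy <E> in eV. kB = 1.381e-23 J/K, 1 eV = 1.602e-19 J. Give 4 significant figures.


Step 1: beta*E = 0.0922*1.602e-19/(1.381e-23*509.6) = 2.099
Step 2: exp(-beta*E) = 0.1226
Step 3: <E> = 0.0922*0.1226/(1+0.1226) = 0.01007 eV

0.01007


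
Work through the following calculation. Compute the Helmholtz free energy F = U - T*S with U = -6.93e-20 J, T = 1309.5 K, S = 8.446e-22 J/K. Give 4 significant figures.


Step 1: T*S = 1309.5 * 8.446e-22 = 1.106e-18 J
Step 2: F = U - T*S = -6.93e-20 - 1.106e-18
Step 3: F = -1.175e-18 J

-1.175e-18


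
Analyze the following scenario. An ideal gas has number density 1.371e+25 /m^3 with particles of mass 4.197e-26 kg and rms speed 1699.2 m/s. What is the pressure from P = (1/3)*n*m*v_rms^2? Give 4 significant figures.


Step 1: v_rms^2 = 1699.2^2 = 2.887e+06
Step 2: n*m = 1.371e+25*4.197e-26 = 0.5754
Step 3: P = (1/3)*0.5754*2.887e+06 = 5.538e+05 Pa

5.538e+05


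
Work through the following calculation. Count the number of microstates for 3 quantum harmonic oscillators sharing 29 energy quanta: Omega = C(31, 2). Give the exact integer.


Step 1: Use binomial coefficient C(31, 2)
Step 2: Numerator = 31! / 29!
Step 3: Denominator = 2!
Step 4: Omega = 465

465


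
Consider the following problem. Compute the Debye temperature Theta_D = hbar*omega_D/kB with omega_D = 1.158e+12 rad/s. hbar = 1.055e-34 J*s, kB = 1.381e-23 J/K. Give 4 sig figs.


Step 1: hbar*omega_D = 1.055e-34 * 1.158e+12 = 1.222e-22 J
Step 2: Theta_D = 1.222e-22 / 1.381e-23
Step 3: Theta_D = 8.846 K

8.846


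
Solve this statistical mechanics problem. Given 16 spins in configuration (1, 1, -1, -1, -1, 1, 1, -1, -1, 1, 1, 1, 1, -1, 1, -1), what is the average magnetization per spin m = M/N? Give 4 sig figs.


Step 1: Count up spins (+1): 9, down spins (-1): 7
Step 2: Total magnetization M = 9 - 7 = 2
Step 3: m = M/N = 2/16 = 0.125

0.125


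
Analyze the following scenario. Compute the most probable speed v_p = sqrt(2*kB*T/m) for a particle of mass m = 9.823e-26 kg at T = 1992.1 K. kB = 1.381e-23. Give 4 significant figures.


Step 1: Numerator = 2*kB*T = 2*1.381e-23*1992.1 = 5.502e-20
Step 2: Ratio = 5.502e-20 / 9.823e-26 = 5.601e+05
Step 3: v_p = sqrt(5.601e+05) = 748.4 m/s

748.4


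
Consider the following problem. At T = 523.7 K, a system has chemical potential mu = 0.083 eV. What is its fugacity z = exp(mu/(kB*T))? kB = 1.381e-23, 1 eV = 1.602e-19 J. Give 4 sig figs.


Step 1: Convert mu to Joules: 0.083*1.602e-19 = 1.33e-20 J
Step 2: kB*T = 1.381e-23*523.7 = 7.232e-21 J
Step 3: mu/(kB*T) = 1.839
Step 4: z = exp(1.839) = 6.287

6.287


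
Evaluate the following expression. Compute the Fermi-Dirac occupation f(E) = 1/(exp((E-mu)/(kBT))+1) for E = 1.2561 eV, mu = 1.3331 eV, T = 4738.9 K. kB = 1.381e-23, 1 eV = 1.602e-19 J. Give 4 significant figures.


Step 1: (E - mu) = 1.2561 - 1.3331 = -0.077 eV
Step 2: Convert: (E-mu)*eV = -1.234e-20 J
Step 3: x = (E-mu)*eV/(kB*T) = -0.1885
Step 4: f = 1/(exp(-0.1885)+1) = 0.547

0.547


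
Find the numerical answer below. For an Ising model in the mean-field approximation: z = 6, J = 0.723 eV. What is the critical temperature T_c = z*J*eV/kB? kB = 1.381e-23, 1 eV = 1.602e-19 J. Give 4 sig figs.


Step 1: z*J = 6*0.723 = 4.338 eV
Step 2: Convert to Joules: 4.338*1.602e-19 = 6.949e-19 J
Step 3: T_c = 6.949e-19 / 1.381e-23 = 5.032e+04 K

5.032e+04


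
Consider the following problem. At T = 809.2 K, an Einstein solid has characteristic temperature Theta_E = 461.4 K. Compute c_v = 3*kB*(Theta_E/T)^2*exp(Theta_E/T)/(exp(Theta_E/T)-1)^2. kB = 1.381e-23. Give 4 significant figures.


Step 1: x = Theta_E/T = 461.4/809.2 = 0.5702
Step 2: x^2 = 0.3251
Step 3: exp(x) = 1.769
Step 4: c_v = 3*1.381e-23*0.3251*1.769/(1.769-1)^2 = 4.033e-23

4.033e-23


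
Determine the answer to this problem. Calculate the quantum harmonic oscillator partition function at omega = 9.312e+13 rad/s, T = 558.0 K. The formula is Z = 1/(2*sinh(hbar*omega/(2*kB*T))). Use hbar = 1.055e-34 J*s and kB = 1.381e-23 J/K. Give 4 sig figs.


Step 1: Compute x = hbar*omega/(kB*T) = 1.055e-34*9.312e+13/(1.381e-23*558.0) = 1.275
Step 2: x/2 = 0.6374
Step 3: sinh(x/2) = 0.6815
Step 4: Z = 1/(2*0.6815) = 0.7337

0.7337


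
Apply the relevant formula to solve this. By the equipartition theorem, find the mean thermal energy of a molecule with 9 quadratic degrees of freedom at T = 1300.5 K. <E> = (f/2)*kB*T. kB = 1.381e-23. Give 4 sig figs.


Step 1: f/2 = 9/2 = 4.5
Step 2: kB*T = 1.381e-23 * 1300.5 = 1.796e-20
Step 3: <E> = 4.5 * 1.796e-20 = 8.082e-20 J

8.082e-20


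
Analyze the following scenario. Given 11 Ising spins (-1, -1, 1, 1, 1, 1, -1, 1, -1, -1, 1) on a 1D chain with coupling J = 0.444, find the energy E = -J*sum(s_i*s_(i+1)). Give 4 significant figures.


Step 1: Nearest-neighbor products: 1, -1, 1, 1, 1, -1, -1, -1, 1, -1
Step 2: Sum of products = 0
Step 3: E = -0.444 * 0 = 0

0


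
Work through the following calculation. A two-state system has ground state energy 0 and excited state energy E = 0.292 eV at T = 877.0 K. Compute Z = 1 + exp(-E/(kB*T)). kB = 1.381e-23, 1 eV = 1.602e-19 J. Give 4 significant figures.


Step 1: Compute beta*E = E*eV/(kB*T) = 0.292*1.602e-19/(1.381e-23*877.0) = 3.862
Step 2: exp(-beta*E) = exp(-3.862) = 0.02102
Step 3: Z = 1 + 0.02102 = 1.021

1.021


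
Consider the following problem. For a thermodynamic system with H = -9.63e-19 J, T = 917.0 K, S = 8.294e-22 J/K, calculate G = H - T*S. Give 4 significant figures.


Step 1: T*S = 917.0 * 8.294e-22 = 7.606e-19 J
Step 2: G = H - T*S = -9.63e-19 - 7.606e-19
Step 3: G = -1.724e-18 J

-1.724e-18


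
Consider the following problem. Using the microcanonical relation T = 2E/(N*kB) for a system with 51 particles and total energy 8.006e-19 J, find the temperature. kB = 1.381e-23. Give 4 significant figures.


Step 1: Numerator = 2*E = 2*8.006e-19 = 1.601e-18 J
Step 2: Denominator = N*kB = 51*1.381e-23 = 7.043e-22
Step 3: T = 1.601e-18 / 7.043e-22 = 2273 K

2273


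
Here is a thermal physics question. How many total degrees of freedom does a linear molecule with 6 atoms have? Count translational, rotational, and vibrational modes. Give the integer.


Step 1: Translational DOF = 3
Step 2: Rotational DOF (linear) = 2
Step 3: Vibrational DOF = 3*6 - 5 = 13
Step 4: Total = 3 + 2 + 13 = 18

18


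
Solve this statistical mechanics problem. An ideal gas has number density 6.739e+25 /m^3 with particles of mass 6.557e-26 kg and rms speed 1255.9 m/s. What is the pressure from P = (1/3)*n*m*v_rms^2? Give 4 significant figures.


Step 1: v_rms^2 = 1255.9^2 = 1.577e+06
Step 2: n*m = 6.739e+25*6.557e-26 = 4.419
Step 3: P = (1/3)*4.419*1.577e+06 = 2.323e+06 Pa

2.323e+06


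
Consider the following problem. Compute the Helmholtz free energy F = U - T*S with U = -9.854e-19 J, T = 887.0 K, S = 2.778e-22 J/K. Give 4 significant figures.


Step 1: T*S = 887.0 * 2.778e-22 = 2.464e-19 J
Step 2: F = U - T*S = -9.854e-19 - 2.464e-19
Step 3: F = -1.232e-18 J

-1.232e-18


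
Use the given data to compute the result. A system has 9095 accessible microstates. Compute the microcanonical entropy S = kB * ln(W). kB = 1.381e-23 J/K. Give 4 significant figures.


Step 1: ln(W) = ln(9095) = 9.115
Step 2: S = kB * ln(W) = 1.381e-23 * 9.115
Step 3: S = 1.259e-22 J/K

1.259e-22


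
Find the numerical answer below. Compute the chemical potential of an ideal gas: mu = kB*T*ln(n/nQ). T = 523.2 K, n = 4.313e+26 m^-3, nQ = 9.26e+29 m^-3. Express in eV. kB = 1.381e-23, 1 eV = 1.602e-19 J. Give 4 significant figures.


Step 1: n/nQ = 4.313e+26/9.26e+29 = 0.0004658
Step 2: ln(n/nQ) = -7.672
Step 3: mu = kB*T*ln(n/nQ) = 7.225e-21*-7.672 = -5.543e-20 J
Step 4: Convert to eV: -5.543e-20/1.602e-19 = -0.346 eV

-0.346


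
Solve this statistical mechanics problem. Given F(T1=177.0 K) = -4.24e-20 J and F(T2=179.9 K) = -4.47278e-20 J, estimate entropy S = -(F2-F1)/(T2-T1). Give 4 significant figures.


Step 1: dF = F2 - F1 = -4.47278e-20 - (-4.24e-20) = -2.3278e-21 J
Step 2: dT = T2 - T1 = 179.9 - 177.0 = 2.9 K
Step 3: S = -dF/dT = -(-2.3278e-21)/2.9 = 8.027e-22 J/K

8.027e-22


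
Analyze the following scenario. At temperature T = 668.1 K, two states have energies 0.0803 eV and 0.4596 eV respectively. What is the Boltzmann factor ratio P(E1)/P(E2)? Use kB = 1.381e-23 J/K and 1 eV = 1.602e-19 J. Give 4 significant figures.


Step 1: Compute energy difference dE = E1 - E2 = 0.0803 - 0.4596 = -0.3793 eV
Step 2: Convert to Joules: dE_J = -0.3793 * 1.602e-19 = -6.076e-20 J
Step 3: Compute exponent = -dE_J / (kB * T) = -(-6.076e-20) / (1.381e-23 * 668.1) = 6.586
Step 4: P(E1)/P(E2) = exp(6.586) = 724.7

724.7


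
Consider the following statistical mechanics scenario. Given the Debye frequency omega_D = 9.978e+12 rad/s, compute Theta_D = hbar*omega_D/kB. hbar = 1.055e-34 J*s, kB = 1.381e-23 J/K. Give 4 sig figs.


Step 1: hbar*omega_D = 1.055e-34 * 9.978e+12 = 1.053e-21 J
Step 2: Theta_D = 1.053e-21 / 1.381e-23
Step 3: Theta_D = 76.23 K

76.23


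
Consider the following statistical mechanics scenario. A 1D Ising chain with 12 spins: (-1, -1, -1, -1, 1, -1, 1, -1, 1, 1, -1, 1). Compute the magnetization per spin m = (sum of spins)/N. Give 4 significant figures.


Step 1: Count up spins (+1): 5, down spins (-1): 7
Step 2: Total magnetization M = 5 - 7 = -2
Step 3: m = M/N = -2/12 = -0.1667

-0.1667


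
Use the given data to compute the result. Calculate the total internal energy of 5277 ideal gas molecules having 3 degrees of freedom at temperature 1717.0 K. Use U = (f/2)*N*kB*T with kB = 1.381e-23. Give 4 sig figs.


Step 1: f/2 = 3/2 = 1.5
Step 2: N*kB*T = 5277*1.381e-23*1717.0 = 1.251e-16
Step 3: U = 1.5 * 1.251e-16 = 1.877e-16 J

1.877e-16


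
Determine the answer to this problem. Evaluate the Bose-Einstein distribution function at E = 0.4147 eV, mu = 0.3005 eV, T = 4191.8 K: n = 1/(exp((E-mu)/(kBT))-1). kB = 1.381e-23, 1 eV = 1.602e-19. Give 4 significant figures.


Step 1: (E - mu) = 0.1142 eV
Step 2: x = (E-mu)*eV/(kB*T) = 0.1142*1.602e-19/(1.381e-23*4191.8) = 0.316
Step 3: exp(x) = 1.372
Step 4: n = 1/(exp(x)-1) = 2.691

2.691


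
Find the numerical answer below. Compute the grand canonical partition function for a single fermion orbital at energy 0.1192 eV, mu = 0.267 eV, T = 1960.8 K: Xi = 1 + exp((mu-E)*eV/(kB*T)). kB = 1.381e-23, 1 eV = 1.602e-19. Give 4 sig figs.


Step 1: (mu - E) = 0.267 - 0.1192 = 0.1478 eV
Step 2: x = (mu-E)*eV/(kB*T) = 0.1478*1.602e-19/(1.381e-23*1960.8) = 0.8744
Step 3: exp(x) = 2.397
Step 4: Xi = 1 + 2.397 = 3.397

3.397


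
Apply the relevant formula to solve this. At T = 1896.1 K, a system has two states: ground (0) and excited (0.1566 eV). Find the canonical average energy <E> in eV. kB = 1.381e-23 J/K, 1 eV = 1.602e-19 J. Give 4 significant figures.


Step 1: beta*E = 0.1566*1.602e-19/(1.381e-23*1896.1) = 0.9581
Step 2: exp(-beta*E) = 0.3836
Step 3: <E> = 0.1566*0.3836/(1+0.3836) = 0.04342 eV

0.04342


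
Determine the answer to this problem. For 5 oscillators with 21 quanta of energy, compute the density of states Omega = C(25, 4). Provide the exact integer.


Step 1: Use binomial coefficient C(25, 4)
Step 2: Numerator = 25! / 21!
Step 3: Denominator = 4!
Step 4: Omega = 12650

12650


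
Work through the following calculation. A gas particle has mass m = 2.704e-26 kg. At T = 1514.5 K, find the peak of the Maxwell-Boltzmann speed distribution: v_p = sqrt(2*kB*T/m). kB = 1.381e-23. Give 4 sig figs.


Step 1: Numerator = 2*kB*T = 2*1.381e-23*1514.5 = 4.183e-20
Step 2: Ratio = 4.183e-20 / 2.704e-26 = 1.547e+06
Step 3: v_p = sqrt(1.547e+06) = 1244 m/s

1244


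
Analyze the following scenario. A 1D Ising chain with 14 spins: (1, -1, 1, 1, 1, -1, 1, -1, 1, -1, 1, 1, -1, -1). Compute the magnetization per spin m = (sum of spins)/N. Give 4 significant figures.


Step 1: Count up spins (+1): 8, down spins (-1): 6
Step 2: Total magnetization M = 8 - 6 = 2
Step 3: m = M/N = 2/14 = 0.1429

0.1429


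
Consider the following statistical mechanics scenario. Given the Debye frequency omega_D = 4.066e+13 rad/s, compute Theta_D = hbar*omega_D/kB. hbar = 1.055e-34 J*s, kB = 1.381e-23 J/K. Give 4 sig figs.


Step 1: hbar*omega_D = 1.055e-34 * 4.066e+13 = 4.29e-21 J
Step 2: Theta_D = 4.29e-21 / 1.381e-23
Step 3: Theta_D = 310.6 K

310.6


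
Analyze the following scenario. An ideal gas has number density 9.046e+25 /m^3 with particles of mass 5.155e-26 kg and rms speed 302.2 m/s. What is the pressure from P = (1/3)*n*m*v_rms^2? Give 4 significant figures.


Step 1: v_rms^2 = 302.2^2 = 9.132e+04
Step 2: n*m = 9.046e+25*5.155e-26 = 4.663
Step 3: P = (1/3)*4.663*9.132e+04 = 1.42e+05 Pa

1.42e+05


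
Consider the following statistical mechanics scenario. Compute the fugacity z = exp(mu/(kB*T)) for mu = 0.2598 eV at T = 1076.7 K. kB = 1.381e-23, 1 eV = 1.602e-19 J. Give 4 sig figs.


Step 1: Convert mu to Joules: 0.2598*1.602e-19 = 4.162e-20 J
Step 2: kB*T = 1.381e-23*1076.7 = 1.487e-20 J
Step 3: mu/(kB*T) = 2.799
Step 4: z = exp(2.799) = 16.43

16.43


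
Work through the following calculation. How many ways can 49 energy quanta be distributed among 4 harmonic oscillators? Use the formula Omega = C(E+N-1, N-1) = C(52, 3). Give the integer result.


Step 1: Use binomial coefficient C(52, 3)
Step 2: Numerator = 52! / 49!
Step 3: Denominator = 3!
Step 4: Omega = 22100

22100


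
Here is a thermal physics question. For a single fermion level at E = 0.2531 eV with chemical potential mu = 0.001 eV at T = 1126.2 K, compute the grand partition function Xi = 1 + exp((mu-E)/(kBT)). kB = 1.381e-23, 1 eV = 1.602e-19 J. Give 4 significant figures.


Step 1: (mu - E) = 0.001 - 0.2531 = -0.2521 eV
Step 2: x = (mu-E)*eV/(kB*T) = -0.2521*1.602e-19/(1.381e-23*1126.2) = -2.597
Step 3: exp(x) = 0.07452
Step 4: Xi = 1 + 0.07452 = 1.075

1.075


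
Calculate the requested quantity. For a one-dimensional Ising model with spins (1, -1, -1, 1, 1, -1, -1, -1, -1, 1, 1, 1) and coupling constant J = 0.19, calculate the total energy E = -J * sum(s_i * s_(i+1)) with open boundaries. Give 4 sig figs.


Step 1: Nearest-neighbor products: -1, 1, -1, 1, -1, 1, 1, 1, -1, 1, 1
Step 2: Sum of products = 3
Step 3: E = -0.19 * 3 = -0.57

-0.57


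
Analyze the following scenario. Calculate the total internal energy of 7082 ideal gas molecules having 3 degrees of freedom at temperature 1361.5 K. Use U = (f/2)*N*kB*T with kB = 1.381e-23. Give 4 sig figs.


Step 1: f/2 = 3/2 = 1.5
Step 2: N*kB*T = 7082*1.381e-23*1361.5 = 1.332e-16
Step 3: U = 1.5 * 1.332e-16 = 1.997e-16 J

1.997e-16


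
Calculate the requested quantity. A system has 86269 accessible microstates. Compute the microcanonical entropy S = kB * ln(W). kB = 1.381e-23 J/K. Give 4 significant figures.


Step 1: ln(W) = ln(86269) = 11.37
Step 2: S = kB * ln(W) = 1.381e-23 * 11.37
Step 3: S = 1.57e-22 J/K

1.57e-22


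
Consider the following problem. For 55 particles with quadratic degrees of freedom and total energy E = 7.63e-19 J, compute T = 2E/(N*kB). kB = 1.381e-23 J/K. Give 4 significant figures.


Step 1: Numerator = 2*E = 2*7.63e-19 = 1.526e-18 J
Step 2: Denominator = N*kB = 55*1.381e-23 = 7.595e-22
Step 3: T = 1.526e-18 / 7.595e-22 = 2009 K

2009


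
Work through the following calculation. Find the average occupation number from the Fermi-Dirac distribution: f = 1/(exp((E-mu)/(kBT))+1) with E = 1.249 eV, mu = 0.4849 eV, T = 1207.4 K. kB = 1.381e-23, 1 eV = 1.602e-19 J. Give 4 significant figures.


Step 1: (E - mu) = 1.249 - 0.4849 = 0.7641 eV
Step 2: Convert: (E-mu)*eV = 1.224e-19 J
Step 3: x = (E-mu)*eV/(kB*T) = 7.341
Step 4: f = 1/(exp(7.341)+1) = 0.0006478

0.0006478


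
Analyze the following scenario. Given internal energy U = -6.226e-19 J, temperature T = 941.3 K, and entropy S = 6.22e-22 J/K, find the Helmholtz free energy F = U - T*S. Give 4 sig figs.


Step 1: T*S = 941.3 * 6.22e-22 = 5.855e-19 J
Step 2: F = U - T*S = -6.226e-19 - 5.855e-19
Step 3: F = -1.208e-18 J

-1.208e-18


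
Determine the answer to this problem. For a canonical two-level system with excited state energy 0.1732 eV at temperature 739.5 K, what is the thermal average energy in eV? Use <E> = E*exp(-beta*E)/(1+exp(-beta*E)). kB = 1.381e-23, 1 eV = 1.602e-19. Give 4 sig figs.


Step 1: beta*E = 0.1732*1.602e-19/(1.381e-23*739.5) = 2.717
Step 2: exp(-beta*E) = 0.06608
Step 3: <E> = 0.1732*0.06608/(1+0.06608) = 0.01074 eV

0.01074


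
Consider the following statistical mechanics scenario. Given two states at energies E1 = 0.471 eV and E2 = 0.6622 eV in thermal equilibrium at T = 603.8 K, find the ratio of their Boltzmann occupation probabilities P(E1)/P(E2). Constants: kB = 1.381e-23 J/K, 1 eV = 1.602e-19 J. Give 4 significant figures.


Step 1: Compute energy difference dE = E1 - E2 = 0.471 - 0.6622 = -0.1912 eV
Step 2: Convert to Joules: dE_J = -0.1912 * 1.602e-19 = -3.063e-20 J
Step 3: Compute exponent = -dE_J / (kB * T) = -(-3.063e-20) / (1.381e-23 * 603.8) = 3.673
Step 4: P(E1)/P(E2) = exp(3.673) = 39.38

39.38


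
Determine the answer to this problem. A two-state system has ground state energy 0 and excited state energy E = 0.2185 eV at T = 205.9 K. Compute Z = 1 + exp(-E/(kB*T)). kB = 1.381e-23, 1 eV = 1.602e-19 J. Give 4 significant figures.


Step 1: Compute beta*E = E*eV/(kB*T) = 0.2185*1.602e-19/(1.381e-23*205.9) = 12.31
Step 2: exp(-beta*E) = exp(-12.31) = 4.506e-06
Step 3: Z = 1 + 4.506e-06 = 1

1


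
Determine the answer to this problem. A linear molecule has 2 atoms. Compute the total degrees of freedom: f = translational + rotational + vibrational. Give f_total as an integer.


Step 1: Translational DOF = 3
Step 2: Rotational DOF (linear) = 2
Step 3: Vibrational DOF = 3*2 - 5 = 1
Step 4: Total = 3 + 2 + 1 = 6

6


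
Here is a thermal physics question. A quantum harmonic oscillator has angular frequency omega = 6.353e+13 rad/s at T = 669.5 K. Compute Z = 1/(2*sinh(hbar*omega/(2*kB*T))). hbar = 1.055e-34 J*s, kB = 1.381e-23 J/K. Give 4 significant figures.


Step 1: Compute x = hbar*omega/(kB*T) = 1.055e-34*6.353e+13/(1.381e-23*669.5) = 0.7249
Step 2: x/2 = 0.3625
Step 3: sinh(x/2) = 0.3704
Step 4: Z = 1/(2*0.3704) = 1.35

1.35


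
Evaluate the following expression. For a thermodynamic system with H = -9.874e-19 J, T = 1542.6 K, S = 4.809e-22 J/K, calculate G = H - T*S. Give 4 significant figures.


Step 1: T*S = 1542.6 * 4.809e-22 = 7.418e-19 J
Step 2: G = H - T*S = -9.874e-19 - 7.418e-19
Step 3: G = -1.729e-18 J

-1.729e-18


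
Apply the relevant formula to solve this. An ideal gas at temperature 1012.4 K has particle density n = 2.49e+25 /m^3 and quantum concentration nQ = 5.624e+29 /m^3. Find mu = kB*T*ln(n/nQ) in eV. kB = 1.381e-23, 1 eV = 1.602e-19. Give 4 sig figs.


Step 1: n/nQ = 2.49e+25/5.624e+29 = 4.427e-05
Step 2: ln(n/nQ) = -10.03
Step 3: mu = kB*T*ln(n/nQ) = 1.398e-20*-10.03 = -1.402e-19 J
Step 4: Convert to eV: -1.402e-19/1.602e-19 = -0.8749 eV

-0.8749


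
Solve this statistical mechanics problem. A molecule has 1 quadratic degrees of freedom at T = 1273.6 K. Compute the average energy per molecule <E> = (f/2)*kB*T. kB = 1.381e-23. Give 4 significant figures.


Step 1: f/2 = 1/2 = 0.5
Step 2: kB*T = 1.381e-23 * 1273.6 = 1.759e-20
Step 3: <E> = 0.5 * 1.759e-20 = 8.794e-21 J

8.794e-21


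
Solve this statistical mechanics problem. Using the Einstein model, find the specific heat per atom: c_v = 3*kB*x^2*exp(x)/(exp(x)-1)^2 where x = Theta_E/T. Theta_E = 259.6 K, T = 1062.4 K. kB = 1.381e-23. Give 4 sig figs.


Step 1: x = Theta_E/T = 259.6/1062.4 = 0.2444
Step 2: x^2 = 0.05971
Step 3: exp(x) = 1.277
Step 4: c_v = 3*1.381e-23*0.05971*1.277/(1.277-1)^2 = 4.122e-23

4.122e-23


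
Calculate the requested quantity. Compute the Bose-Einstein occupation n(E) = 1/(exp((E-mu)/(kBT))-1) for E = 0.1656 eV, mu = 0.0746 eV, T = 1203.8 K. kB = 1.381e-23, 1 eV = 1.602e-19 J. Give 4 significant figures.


Step 1: (E - mu) = 0.091 eV
Step 2: x = (E-mu)*eV/(kB*T) = 0.091*1.602e-19/(1.381e-23*1203.8) = 0.8769
Step 3: exp(x) = 2.403
Step 4: n = 1/(exp(x)-1) = 0.7125

0.7125


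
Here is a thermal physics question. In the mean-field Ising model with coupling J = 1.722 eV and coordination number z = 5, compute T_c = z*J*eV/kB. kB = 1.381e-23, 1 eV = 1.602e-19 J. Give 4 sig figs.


Step 1: z*J = 5*1.722 = 8.61 eV
Step 2: Convert to Joules: 8.61*1.602e-19 = 1.379e-18 J
Step 3: T_c = 1.379e-18 / 1.381e-23 = 9.988e+04 K

9.988e+04


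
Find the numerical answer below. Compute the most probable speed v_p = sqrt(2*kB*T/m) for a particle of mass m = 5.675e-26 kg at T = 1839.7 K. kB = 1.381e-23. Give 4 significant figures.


Step 1: Numerator = 2*kB*T = 2*1.381e-23*1839.7 = 5.081e-20
Step 2: Ratio = 5.081e-20 / 5.675e-26 = 8.954e+05
Step 3: v_p = sqrt(8.954e+05) = 946.2 m/s

946.2


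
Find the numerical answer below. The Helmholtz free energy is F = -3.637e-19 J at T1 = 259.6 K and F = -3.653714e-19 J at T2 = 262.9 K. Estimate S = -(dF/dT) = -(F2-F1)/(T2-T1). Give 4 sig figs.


Step 1: dF = F2 - F1 = -3.653714e-19 - (-3.637e-19) = -1.6714e-21 J
Step 2: dT = T2 - T1 = 262.9 - 259.6 = 3.3 K
Step 3: S = -dF/dT = -(-1.6714e-21)/3.3 = 5.065e-22 J/K

5.065e-22


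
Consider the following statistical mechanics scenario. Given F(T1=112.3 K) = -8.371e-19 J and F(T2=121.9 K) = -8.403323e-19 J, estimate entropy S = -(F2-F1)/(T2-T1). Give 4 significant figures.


Step 1: dF = F2 - F1 = -8.403323e-19 - (-8.371e-19) = -3.2323e-21 J
Step 2: dT = T2 - T1 = 121.9 - 112.3 = 9.6 K
Step 3: S = -dF/dT = -(-3.2323e-21)/9.6 = 3.367e-22 J/K

3.367e-22


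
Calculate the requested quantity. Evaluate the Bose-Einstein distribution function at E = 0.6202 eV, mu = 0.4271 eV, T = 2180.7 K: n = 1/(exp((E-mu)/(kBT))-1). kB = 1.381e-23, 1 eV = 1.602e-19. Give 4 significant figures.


Step 1: (E - mu) = 0.1931 eV
Step 2: x = (E-mu)*eV/(kB*T) = 0.1931*1.602e-19/(1.381e-23*2180.7) = 1.027
Step 3: exp(x) = 2.793
Step 4: n = 1/(exp(x)-1) = 0.5577

0.5577


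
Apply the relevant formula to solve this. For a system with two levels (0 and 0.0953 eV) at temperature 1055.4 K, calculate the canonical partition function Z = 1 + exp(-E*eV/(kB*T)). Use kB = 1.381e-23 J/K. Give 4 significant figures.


Step 1: Compute beta*E = E*eV/(kB*T) = 0.0953*1.602e-19/(1.381e-23*1055.4) = 1.047
Step 2: exp(-beta*E) = exp(-1.047) = 0.3508
Step 3: Z = 1 + 0.3508 = 1.351

1.351


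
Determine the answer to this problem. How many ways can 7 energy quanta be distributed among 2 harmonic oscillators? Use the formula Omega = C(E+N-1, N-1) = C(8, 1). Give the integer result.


Step 1: Use binomial coefficient C(8, 1)
Step 2: Numerator = 8! / 7!
Step 3: Denominator = 1!
Step 4: Omega = 8

8


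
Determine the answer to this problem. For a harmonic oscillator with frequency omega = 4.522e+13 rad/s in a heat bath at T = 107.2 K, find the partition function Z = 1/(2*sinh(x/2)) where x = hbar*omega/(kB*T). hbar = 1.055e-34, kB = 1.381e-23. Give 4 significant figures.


Step 1: Compute x = hbar*omega/(kB*T) = 1.055e-34*4.522e+13/(1.381e-23*107.2) = 3.223
Step 2: x/2 = 1.611
Step 3: sinh(x/2) = 2.405
Step 4: Z = 1/(2*2.405) = 0.2079

0.2079


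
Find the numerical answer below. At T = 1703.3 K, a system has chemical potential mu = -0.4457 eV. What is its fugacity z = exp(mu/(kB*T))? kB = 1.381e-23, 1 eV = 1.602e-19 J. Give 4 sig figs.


Step 1: Convert mu to Joules: -0.4457*1.602e-19 = -7.14e-20 J
Step 2: kB*T = 1.381e-23*1703.3 = 2.352e-20 J
Step 3: mu/(kB*T) = -3.035
Step 4: z = exp(-3.035) = 0.04805

0.04805


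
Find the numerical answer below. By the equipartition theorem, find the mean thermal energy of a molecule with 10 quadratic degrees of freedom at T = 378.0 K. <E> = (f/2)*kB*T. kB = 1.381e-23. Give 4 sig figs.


Step 1: f/2 = 10/2 = 5
Step 2: kB*T = 1.381e-23 * 378.0 = 5.22e-21
Step 3: <E> = 5 * 5.22e-21 = 2.61e-20 J

2.61e-20


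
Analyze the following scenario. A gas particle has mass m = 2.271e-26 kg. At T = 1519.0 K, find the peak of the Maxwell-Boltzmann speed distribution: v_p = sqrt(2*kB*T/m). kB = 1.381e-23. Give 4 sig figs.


Step 1: Numerator = 2*kB*T = 2*1.381e-23*1519.0 = 4.195e-20
Step 2: Ratio = 4.195e-20 / 2.271e-26 = 1.847e+06
Step 3: v_p = sqrt(1.847e+06) = 1359 m/s

1359


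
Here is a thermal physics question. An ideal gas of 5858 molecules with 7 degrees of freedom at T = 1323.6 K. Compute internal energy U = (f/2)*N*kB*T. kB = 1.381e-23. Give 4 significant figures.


Step 1: f/2 = 7/2 = 3.5
Step 2: N*kB*T = 5858*1.381e-23*1323.6 = 1.071e-16
Step 3: U = 3.5 * 1.071e-16 = 3.748e-16 J

3.748e-16


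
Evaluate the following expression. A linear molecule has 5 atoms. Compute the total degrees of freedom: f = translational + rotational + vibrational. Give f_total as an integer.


Step 1: Translational DOF = 3
Step 2: Rotational DOF (linear) = 2
Step 3: Vibrational DOF = 3*5 - 5 = 10
Step 4: Total = 3 + 2 + 10 = 15

15


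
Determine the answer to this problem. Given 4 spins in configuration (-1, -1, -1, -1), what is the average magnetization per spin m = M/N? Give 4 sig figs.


Step 1: Count up spins (+1): 0, down spins (-1): 4
Step 2: Total magnetization M = 0 - 4 = -4
Step 3: m = M/N = -4/4 = -1

-1


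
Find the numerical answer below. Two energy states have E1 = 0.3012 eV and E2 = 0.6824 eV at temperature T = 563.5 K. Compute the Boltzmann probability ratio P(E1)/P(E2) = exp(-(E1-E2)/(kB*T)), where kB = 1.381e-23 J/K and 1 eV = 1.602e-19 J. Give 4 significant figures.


Step 1: Compute energy difference dE = E1 - E2 = 0.3012 - 0.6824 = -0.3812 eV
Step 2: Convert to Joules: dE_J = -0.3812 * 1.602e-19 = -6.107e-20 J
Step 3: Compute exponent = -dE_J / (kB * T) = -(-6.107e-20) / (1.381e-23 * 563.5) = 7.847
Step 4: P(E1)/P(E2) = exp(7.847) = 2559

2559


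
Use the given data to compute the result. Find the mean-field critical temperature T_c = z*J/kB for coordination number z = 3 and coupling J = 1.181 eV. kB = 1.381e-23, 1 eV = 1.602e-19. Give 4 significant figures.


Step 1: z*J = 3*1.181 = 3.543 eV
Step 2: Convert to Joules: 3.543*1.602e-19 = 5.676e-19 J
Step 3: T_c = 5.676e-19 / 1.381e-23 = 4.11e+04 K

4.11e+04


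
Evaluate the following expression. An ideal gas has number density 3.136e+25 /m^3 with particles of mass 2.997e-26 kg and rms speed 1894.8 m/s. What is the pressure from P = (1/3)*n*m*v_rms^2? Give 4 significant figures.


Step 1: v_rms^2 = 1894.8^2 = 3.59e+06
Step 2: n*m = 3.136e+25*2.997e-26 = 0.9399
Step 3: P = (1/3)*0.9399*3.59e+06 = 1.125e+06 Pa

1.125e+06


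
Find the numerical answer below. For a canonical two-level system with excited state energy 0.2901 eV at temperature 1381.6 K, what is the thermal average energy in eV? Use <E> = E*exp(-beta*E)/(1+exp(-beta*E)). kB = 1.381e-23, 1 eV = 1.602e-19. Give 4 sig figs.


Step 1: beta*E = 0.2901*1.602e-19/(1.381e-23*1381.6) = 2.436
Step 2: exp(-beta*E) = 0.08753
Step 3: <E> = 0.2901*0.08753/(1+0.08753) = 0.02335 eV

0.02335


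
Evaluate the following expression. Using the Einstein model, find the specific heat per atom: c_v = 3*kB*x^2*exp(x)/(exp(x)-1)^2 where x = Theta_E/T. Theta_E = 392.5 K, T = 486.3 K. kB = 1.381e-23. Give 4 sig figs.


Step 1: x = Theta_E/T = 392.5/486.3 = 0.8071
Step 2: x^2 = 0.6514
Step 3: exp(x) = 2.241
Step 4: c_v = 3*1.381e-23*0.6514*2.241/(2.241-1)^2 = 3.925e-23

3.925e-23


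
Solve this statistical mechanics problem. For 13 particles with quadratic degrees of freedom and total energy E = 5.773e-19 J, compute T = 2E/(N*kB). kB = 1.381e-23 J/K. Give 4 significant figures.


Step 1: Numerator = 2*E = 2*5.773e-19 = 1.155e-18 J
Step 2: Denominator = N*kB = 13*1.381e-23 = 1.795e-22
Step 3: T = 1.155e-18 / 1.795e-22 = 6431 K

6431


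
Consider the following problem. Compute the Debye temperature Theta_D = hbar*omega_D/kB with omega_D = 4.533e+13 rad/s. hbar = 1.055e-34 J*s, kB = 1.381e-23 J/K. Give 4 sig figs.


Step 1: hbar*omega_D = 1.055e-34 * 4.533e+13 = 4.782e-21 J
Step 2: Theta_D = 4.782e-21 / 1.381e-23
Step 3: Theta_D = 346.3 K

346.3


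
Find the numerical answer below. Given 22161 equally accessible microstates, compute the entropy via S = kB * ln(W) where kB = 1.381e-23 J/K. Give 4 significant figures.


Step 1: ln(W) = ln(22161) = 10.01
Step 2: S = kB * ln(W) = 1.381e-23 * 10.01
Step 3: S = 1.382e-22 J/K

1.382e-22


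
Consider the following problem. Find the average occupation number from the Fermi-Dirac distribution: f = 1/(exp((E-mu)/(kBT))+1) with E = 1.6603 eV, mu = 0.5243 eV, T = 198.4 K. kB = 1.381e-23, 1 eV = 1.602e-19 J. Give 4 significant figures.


Step 1: (E - mu) = 1.6603 - 0.5243 = 1.136 eV
Step 2: Convert: (E-mu)*eV = 1.82e-19 J
Step 3: x = (E-mu)*eV/(kB*T) = 66.42
Step 4: f = 1/(exp(66.42)+1) = 1.425e-29

1.425e-29


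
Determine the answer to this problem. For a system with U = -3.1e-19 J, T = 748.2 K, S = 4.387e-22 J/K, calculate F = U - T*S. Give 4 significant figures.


Step 1: T*S = 748.2 * 4.387e-22 = 3.282e-19 J
Step 2: F = U - T*S = -3.1e-19 - 3.282e-19
Step 3: F = -6.382e-19 J

-6.382e-19
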